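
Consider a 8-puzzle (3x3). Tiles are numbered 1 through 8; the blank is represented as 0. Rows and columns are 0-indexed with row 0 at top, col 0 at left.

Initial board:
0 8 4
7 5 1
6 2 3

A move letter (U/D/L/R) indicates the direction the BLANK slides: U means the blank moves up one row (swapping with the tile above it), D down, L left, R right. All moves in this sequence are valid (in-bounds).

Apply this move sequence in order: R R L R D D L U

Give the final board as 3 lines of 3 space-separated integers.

After move 1 (R):
8 0 4
7 5 1
6 2 3

After move 2 (R):
8 4 0
7 5 1
6 2 3

After move 3 (L):
8 0 4
7 5 1
6 2 3

After move 4 (R):
8 4 0
7 5 1
6 2 3

After move 5 (D):
8 4 1
7 5 0
6 2 3

After move 6 (D):
8 4 1
7 5 3
6 2 0

After move 7 (L):
8 4 1
7 5 3
6 0 2

After move 8 (U):
8 4 1
7 0 3
6 5 2

Answer: 8 4 1
7 0 3
6 5 2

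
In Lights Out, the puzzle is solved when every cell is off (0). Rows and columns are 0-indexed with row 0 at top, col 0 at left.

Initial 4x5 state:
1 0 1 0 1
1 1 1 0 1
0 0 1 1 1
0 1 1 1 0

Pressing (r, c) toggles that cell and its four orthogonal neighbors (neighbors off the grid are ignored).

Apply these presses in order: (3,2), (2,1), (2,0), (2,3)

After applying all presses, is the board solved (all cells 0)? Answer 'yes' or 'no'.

Answer: no

Derivation:
After press 1 at (3,2):
1 0 1 0 1
1 1 1 0 1
0 0 0 1 1
0 0 0 0 0

After press 2 at (2,1):
1 0 1 0 1
1 0 1 0 1
1 1 1 1 1
0 1 0 0 0

After press 3 at (2,0):
1 0 1 0 1
0 0 1 0 1
0 0 1 1 1
1 1 0 0 0

After press 4 at (2,3):
1 0 1 0 1
0 0 1 1 1
0 0 0 0 0
1 1 0 1 0

Lights still on: 9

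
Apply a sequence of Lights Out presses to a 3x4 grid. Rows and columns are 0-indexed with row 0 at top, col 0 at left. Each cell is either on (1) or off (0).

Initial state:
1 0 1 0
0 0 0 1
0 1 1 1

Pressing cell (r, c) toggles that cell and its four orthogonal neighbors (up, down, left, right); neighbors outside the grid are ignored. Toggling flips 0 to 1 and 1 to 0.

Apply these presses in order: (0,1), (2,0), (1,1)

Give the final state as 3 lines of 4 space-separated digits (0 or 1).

Answer: 0 0 0 0
0 0 1 1
1 1 1 1

Derivation:
After press 1 at (0,1):
0 1 0 0
0 1 0 1
0 1 1 1

After press 2 at (2,0):
0 1 0 0
1 1 0 1
1 0 1 1

After press 3 at (1,1):
0 0 0 0
0 0 1 1
1 1 1 1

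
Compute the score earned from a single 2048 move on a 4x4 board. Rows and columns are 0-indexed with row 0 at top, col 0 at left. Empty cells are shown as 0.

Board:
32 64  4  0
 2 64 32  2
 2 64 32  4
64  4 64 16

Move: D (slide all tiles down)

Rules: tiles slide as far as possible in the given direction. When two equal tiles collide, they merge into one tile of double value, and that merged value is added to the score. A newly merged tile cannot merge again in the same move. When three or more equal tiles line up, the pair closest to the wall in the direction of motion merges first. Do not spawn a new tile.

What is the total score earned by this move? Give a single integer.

Slide down:
col 0: [32, 2, 2, 64] -> [0, 32, 4, 64]  score +4 (running 4)
col 1: [64, 64, 64, 4] -> [0, 64, 128, 4]  score +128 (running 132)
col 2: [4, 32, 32, 64] -> [0, 4, 64, 64]  score +64 (running 196)
col 3: [0, 2, 4, 16] -> [0, 2, 4, 16]  score +0 (running 196)
Board after move:
  0   0   0   0
 32  64   4   2
  4 128  64   4
 64   4  64  16

Answer: 196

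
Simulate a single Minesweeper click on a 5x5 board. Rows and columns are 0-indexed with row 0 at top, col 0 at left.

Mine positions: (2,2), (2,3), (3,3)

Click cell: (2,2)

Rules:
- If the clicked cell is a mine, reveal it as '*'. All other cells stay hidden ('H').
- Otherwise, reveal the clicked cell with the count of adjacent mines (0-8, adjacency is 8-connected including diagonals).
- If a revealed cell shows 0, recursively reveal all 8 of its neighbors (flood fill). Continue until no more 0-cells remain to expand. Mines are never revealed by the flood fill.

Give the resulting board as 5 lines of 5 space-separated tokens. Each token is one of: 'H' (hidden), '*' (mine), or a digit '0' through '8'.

H H H H H
H H H H H
H H * H H
H H H H H
H H H H H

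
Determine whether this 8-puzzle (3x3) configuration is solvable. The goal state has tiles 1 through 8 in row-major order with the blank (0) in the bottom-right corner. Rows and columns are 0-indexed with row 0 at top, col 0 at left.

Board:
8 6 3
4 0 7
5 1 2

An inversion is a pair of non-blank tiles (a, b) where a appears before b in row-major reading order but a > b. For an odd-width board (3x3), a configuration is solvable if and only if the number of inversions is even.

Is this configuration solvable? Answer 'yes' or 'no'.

Answer: no

Derivation:
Inversions (pairs i<j in row-major order where tile[i] > tile[j] > 0): 21
21 is odd, so the puzzle is not solvable.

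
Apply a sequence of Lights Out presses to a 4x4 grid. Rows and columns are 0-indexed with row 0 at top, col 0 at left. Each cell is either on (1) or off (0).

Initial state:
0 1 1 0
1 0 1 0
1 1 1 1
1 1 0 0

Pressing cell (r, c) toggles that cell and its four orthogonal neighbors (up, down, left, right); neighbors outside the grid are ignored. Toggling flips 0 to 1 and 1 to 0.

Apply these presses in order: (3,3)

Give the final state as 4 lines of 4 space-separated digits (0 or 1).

Answer: 0 1 1 0
1 0 1 0
1 1 1 0
1 1 1 1

Derivation:
After press 1 at (3,3):
0 1 1 0
1 0 1 0
1 1 1 0
1 1 1 1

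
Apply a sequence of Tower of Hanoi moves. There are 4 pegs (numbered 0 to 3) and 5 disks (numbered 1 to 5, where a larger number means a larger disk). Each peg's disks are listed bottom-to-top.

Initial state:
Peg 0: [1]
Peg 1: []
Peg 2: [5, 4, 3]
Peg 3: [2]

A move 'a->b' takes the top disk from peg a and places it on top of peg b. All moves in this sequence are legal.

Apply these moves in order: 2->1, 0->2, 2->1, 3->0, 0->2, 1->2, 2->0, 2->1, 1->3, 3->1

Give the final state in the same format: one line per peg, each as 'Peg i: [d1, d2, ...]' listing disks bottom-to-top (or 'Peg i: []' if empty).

Answer: Peg 0: [1]
Peg 1: [3, 2]
Peg 2: [5, 4]
Peg 3: []

Derivation:
After move 1 (2->1):
Peg 0: [1]
Peg 1: [3]
Peg 2: [5, 4]
Peg 3: [2]

After move 2 (0->2):
Peg 0: []
Peg 1: [3]
Peg 2: [5, 4, 1]
Peg 3: [2]

After move 3 (2->1):
Peg 0: []
Peg 1: [3, 1]
Peg 2: [5, 4]
Peg 3: [2]

After move 4 (3->0):
Peg 0: [2]
Peg 1: [3, 1]
Peg 2: [5, 4]
Peg 3: []

After move 5 (0->2):
Peg 0: []
Peg 1: [3, 1]
Peg 2: [5, 4, 2]
Peg 3: []

After move 6 (1->2):
Peg 0: []
Peg 1: [3]
Peg 2: [5, 4, 2, 1]
Peg 3: []

After move 7 (2->0):
Peg 0: [1]
Peg 1: [3]
Peg 2: [5, 4, 2]
Peg 3: []

After move 8 (2->1):
Peg 0: [1]
Peg 1: [3, 2]
Peg 2: [5, 4]
Peg 3: []

After move 9 (1->3):
Peg 0: [1]
Peg 1: [3]
Peg 2: [5, 4]
Peg 3: [2]

After move 10 (3->1):
Peg 0: [1]
Peg 1: [3, 2]
Peg 2: [5, 4]
Peg 3: []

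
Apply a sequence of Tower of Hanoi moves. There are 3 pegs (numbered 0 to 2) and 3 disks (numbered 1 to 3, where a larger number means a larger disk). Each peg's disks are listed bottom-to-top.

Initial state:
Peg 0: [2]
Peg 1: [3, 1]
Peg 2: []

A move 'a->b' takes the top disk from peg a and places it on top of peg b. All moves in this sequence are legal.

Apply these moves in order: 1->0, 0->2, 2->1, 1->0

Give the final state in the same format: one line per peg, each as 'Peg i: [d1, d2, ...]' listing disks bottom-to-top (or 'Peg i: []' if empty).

Answer: Peg 0: [2, 1]
Peg 1: [3]
Peg 2: []

Derivation:
After move 1 (1->0):
Peg 0: [2, 1]
Peg 1: [3]
Peg 2: []

After move 2 (0->2):
Peg 0: [2]
Peg 1: [3]
Peg 2: [1]

After move 3 (2->1):
Peg 0: [2]
Peg 1: [3, 1]
Peg 2: []

After move 4 (1->0):
Peg 0: [2, 1]
Peg 1: [3]
Peg 2: []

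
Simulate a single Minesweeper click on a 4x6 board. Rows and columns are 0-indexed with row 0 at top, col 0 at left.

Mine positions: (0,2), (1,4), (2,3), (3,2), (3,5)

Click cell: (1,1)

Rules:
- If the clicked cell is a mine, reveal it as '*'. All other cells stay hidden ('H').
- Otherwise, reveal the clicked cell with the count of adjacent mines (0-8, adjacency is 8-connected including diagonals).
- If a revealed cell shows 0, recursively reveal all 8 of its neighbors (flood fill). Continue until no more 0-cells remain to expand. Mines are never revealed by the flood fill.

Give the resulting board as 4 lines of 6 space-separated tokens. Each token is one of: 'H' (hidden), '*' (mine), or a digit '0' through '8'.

H H H H H H
H 1 H H H H
H H H H H H
H H H H H H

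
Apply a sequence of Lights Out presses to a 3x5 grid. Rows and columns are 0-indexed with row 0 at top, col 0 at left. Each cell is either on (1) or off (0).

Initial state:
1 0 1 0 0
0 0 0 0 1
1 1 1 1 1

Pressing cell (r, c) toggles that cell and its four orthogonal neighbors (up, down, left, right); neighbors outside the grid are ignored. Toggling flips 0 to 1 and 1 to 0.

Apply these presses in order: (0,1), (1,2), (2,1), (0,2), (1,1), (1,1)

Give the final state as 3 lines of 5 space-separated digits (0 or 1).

After press 1 at (0,1):
0 1 0 0 0
0 1 0 0 1
1 1 1 1 1

After press 2 at (1,2):
0 1 1 0 0
0 0 1 1 1
1 1 0 1 1

After press 3 at (2,1):
0 1 1 0 0
0 1 1 1 1
0 0 1 1 1

After press 4 at (0,2):
0 0 0 1 0
0 1 0 1 1
0 0 1 1 1

After press 5 at (1,1):
0 1 0 1 0
1 0 1 1 1
0 1 1 1 1

After press 6 at (1,1):
0 0 0 1 0
0 1 0 1 1
0 0 1 1 1

Answer: 0 0 0 1 0
0 1 0 1 1
0 0 1 1 1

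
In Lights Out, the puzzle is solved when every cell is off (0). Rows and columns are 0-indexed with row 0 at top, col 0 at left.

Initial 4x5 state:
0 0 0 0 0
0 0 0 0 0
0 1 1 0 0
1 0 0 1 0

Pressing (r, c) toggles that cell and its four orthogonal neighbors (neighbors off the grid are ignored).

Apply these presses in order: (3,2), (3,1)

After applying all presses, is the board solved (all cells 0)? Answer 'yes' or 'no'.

Answer: yes

Derivation:
After press 1 at (3,2):
0 0 0 0 0
0 0 0 0 0
0 1 0 0 0
1 1 1 0 0

After press 2 at (3,1):
0 0 0 0 0
0 0 0 0 0
0 0 0 0 0
0 0 0 0 0

Lights still on: 0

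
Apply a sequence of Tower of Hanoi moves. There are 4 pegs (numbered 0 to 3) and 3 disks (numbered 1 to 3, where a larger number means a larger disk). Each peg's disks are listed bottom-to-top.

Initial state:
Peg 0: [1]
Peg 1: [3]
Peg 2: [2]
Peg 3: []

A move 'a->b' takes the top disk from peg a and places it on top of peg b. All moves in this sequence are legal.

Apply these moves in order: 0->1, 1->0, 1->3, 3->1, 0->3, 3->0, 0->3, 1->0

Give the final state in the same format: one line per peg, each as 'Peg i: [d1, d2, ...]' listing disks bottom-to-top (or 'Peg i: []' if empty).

Answer: Peg 0: [3]
Peg 1: []
Peg 2: [2]
Peg 3: [1]

Derivation:
After move 1 (0->1):
Peg 0: []
Peg 1: [3, 1]
Peg 2: [2]
Peg 3: []

After move 2 (1->0):
Peg 0: [1]
Peg 1: [3]
Peg 2: [2]
Peg 3: []

After move 3 (1->3):
Peg 0: [1]
Peg 1: []
Peg 2: [2]
Peg 3: [3]

After move 4 (3->1):
Peg 0: [1]
Peg 1: [3]
Peg 2: [2]
Peg 3: []

After move 5 (0->3):
Peg 0: []
Peg 1: [3]
Peg 2: [2]
Peg 3: [1]

After move 6 (3->0):
Peg 0: [1]
Peg 1: [3]
Peg 2: [2]
Peg 3: []

After move 7 (0->3):
Peg 0: []
Peg 1: [3]
Peg 2: [2]
Peg 3: [1]

After move 8 (1->0):
Peg 0: [3]
Peg 1: []
Peg 2: [2]
Peg 3: [1]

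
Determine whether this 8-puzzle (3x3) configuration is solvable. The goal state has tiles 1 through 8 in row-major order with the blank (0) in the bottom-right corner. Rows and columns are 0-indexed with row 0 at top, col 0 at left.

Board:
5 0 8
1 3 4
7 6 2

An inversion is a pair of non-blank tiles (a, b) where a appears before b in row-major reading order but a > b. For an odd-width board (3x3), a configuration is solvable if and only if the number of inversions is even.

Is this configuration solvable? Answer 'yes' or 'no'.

Inversions (pairs i<j in row-major order where tile[i] > tile[j] > 0): 15
15 is odd, so the puzzle is not solvable.

Answer: no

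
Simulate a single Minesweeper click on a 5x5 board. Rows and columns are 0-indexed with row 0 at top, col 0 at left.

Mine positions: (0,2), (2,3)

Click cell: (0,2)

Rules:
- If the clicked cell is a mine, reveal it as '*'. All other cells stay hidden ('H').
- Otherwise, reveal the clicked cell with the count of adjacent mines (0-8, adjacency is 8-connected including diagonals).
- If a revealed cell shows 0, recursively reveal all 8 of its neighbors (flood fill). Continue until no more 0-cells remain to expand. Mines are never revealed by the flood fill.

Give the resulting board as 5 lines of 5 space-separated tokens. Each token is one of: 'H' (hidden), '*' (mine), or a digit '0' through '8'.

H H * H H
H H H H H
H H H H H
H H H H H
H H H H H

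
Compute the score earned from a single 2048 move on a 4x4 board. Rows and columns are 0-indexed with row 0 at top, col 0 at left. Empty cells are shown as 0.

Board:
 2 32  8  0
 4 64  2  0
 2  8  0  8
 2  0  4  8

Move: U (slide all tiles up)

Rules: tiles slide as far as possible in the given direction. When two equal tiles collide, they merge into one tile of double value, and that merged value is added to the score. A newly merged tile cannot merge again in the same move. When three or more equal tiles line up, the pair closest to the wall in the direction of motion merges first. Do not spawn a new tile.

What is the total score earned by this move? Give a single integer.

Slide up:
col 0: [2, 4, 2, 2] -> [2, 4, 4, 0]  score +4 (running 4)
col 1: [32, 64, 8, 0] -> [32, 64, 8, 0]  score +0 (running 4)
col 2: [8, 2, 0, 4] -> [8, 2, 4, 0]  score +0 (running 4)
col 3: [0, 0, 8, 8] -> [16, 0, 0, 0]  score +16 (running 20)
Board after move:
 2 32  8 16
 4 64  2  0
 4  8  4  0
 0  0  0  0

Answer: 20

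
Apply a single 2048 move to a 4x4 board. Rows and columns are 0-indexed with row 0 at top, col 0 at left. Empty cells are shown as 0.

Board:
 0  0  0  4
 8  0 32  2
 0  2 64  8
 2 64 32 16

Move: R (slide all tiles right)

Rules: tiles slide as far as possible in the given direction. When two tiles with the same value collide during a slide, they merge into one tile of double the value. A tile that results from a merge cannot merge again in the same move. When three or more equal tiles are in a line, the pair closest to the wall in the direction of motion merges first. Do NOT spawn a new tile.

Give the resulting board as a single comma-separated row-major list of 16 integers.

Answer: 0, 0, 0, 4, 0, 8, 32, 2, 0, 2, 64, 8, 2, 64, 32, 16

Derivation:
Slide right:
row 0: [0, 0, 0, 4] -> [0, 0, 0, 4]
row 1: [8, 0, 32, 2] -> [0, 8, 32, 2]
row 2: [0, 2, 64, 8] -> [0, 2, 64, 8]
row 3: [2, 64, 32, 16] -> [2, 64, 32, 16]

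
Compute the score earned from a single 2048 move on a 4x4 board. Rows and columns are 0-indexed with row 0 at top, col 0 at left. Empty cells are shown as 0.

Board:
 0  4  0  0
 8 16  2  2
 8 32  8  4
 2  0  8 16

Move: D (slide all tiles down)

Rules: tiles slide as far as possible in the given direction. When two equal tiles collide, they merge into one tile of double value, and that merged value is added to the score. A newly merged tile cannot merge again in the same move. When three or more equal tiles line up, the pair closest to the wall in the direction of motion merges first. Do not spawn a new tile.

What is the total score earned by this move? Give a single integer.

Answer: 32

Derivation:
Slide down:
col 0: [0, 8, 8, 2] -> [0, 0, 16, 2]  score +16 (running 16)
col 1: [4, 16, 32, 0] -> [0, 4, 16, 32]  score +0 (running 16)
col 2: [0, 2, 8, 8] -> [0, 0, 2, 16]  score +16 (running 32)
col 3: [0, 2, 4, 16] -> [0, 2, 4, 16]  score +0 (running 32)
Board after move:
 0  0  0  0
 0  4  0  2
16 16  2  4
 2 32 16 16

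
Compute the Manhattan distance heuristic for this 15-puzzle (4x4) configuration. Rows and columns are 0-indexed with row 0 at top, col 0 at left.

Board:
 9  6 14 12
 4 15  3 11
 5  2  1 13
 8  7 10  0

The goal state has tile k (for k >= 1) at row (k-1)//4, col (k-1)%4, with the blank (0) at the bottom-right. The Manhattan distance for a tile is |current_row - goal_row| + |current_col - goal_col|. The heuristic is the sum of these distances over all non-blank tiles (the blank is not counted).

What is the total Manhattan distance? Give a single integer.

Answer: 40

Derivation:
Tile 9: at (0,0), goal (2,0), distance |0-2|+|0-0| = 2
Tile 6: at (0,1), goal (1,1), distance |0-1|+|1-1| = 1
Tile 14: at (0,2), goal (3,1), distance |0-3|+|2-1| = 4
Tile 12: at (0,3), goal (2,3), distance |0-2|+|3-3| = 2
Tile 4: at (1,0), goal (0,3), distance |1-0|+|0-3| = 4
Tile 15: at (1,1), goal (3,2), distance |1-3|+|1-2| = 3
Tile 3: at (1,2), goal (0,2), distance |1-0|+|2-2| = 1
Tile 11: at (1,3), goal (2,2), distance |1-2|+|3-2| = 2
Tile 5: at (2,0), goal (1,0), distance |2-1|+|0-0| = 1
Tile 2: at (2,1), goal (0,1), distance |2-0|+|1-1| = 2
Tile 1: at (2,2), goal (0,0), distance |2-0|+|2-0| = 4
Tile 13: at (2,3), goal (3,0), distance |2-3|+|3-0| = 4
Tile 8: at (3,0), goal (1,3), distance |3-1|+|0-3| = 5
Tile 7: at (3,1), goal (1,2), distance |3-1|+|1-2| = 3
Tile 10: at (3,2), goal (2,1), distance |3-2|+|2-1| = 2
Sum: 2 + 1 + 4 + 2 + 4 + 3 + 1 + 2 + 1 + 2 + 4 + 4 + 5 + 3 + 2 = 40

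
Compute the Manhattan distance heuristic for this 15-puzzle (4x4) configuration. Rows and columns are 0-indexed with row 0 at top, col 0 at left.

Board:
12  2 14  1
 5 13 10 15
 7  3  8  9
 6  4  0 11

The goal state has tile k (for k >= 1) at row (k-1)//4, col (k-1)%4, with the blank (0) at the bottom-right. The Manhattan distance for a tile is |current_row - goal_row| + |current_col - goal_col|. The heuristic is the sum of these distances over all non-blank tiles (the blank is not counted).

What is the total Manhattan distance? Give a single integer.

Answer: 41

Derivation:
Tile 12: (0,0)->(2,3) = 5
Tile 2: (0,1)->(0,1) = 0
Tile 14: (0,2)->(3,1) = 4
Tile 1: (0,3)->(0,0) = 3
Tile 5: (1,0)->(1,0) = 0
Tile 13: (1,1)->(3,0) = 3
Tile 10: (1,2)->(2,1) = 2
Tile 15: (1,3)->(3,2) = 3
Tile 7: (2,0)->(1,2) = 3
Tile 3: (2,1)->(0,2) = 3
Tile 8: (2,2)->(1,3) = 2
Tile 9: (2,3)->(2,0) = 3
Tile 6: (3,0)->(1,1) = 3
Tile 4: (3,1)->(0,3) = 5
Tile 11: (3,3)->(2,2) = 2
Sum: 5 + 0 + 4 + 3 + 0 + 3 + 2 + 3 + 3 + 3 + 2 + 3 + 3 + 5 + 2 = 41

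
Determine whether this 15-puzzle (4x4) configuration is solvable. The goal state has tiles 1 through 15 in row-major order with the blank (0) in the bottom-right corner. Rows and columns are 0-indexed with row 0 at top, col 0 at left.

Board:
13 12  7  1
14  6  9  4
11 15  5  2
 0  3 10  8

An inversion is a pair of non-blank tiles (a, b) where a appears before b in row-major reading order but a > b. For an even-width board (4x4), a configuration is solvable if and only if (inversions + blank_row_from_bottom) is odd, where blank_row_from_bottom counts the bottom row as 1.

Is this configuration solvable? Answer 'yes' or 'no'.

Answer: yes

Derivation:
Inversions: 62
Blank is in row 3 (0-indexed from top), which is row 1 counting from the bottom (bottom = 1).
62 + 1 = 63, which is odd, so the puzzle is solvable.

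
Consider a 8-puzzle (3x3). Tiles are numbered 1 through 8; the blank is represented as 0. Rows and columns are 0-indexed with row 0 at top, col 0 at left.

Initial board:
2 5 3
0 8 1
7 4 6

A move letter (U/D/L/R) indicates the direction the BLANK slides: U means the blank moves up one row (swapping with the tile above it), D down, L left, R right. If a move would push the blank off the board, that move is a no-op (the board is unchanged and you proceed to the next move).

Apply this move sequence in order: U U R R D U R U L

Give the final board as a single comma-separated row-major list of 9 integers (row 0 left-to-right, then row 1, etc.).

Answer: 5, 0, 3, 2, 8, 1, 7, 4, 6

Derivation:
After move 1 (U):
0 5 3
2 8 1
7 4 6

After move 2 (U):
0 5 3
2 8 1
7 4 6

After move 3 (R):
5 0 3
2 8 1
7 4 6

After move 4 (R):
5 3 0
2 8 1
7 4 6

After move 5 (D):
5 3 1
2 8 0
7 4 6

After move 6 (U):
5 3 0
2 8 1
7 4 6

After move 7 (R):
5 3 0
2 8 1
7 4 6

After move 8 (U):
5 3 0
2 8 1
7 4 6

After move 9 (L):
5 0 3
2 8 1
7 4 6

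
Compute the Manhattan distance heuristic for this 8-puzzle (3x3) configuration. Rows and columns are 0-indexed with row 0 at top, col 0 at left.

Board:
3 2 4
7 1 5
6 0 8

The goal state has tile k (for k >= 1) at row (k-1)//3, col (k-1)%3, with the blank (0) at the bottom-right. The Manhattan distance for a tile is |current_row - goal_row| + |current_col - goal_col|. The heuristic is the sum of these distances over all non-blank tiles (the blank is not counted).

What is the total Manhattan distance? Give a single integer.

Answer: 13

Derivation:
Tile 3: (0,0)->(0,2) = 2
Tile 2: (0,1)->(0,1) = 0
Tile 4: (0,2)->(1,0) = 3
Tile 7: (1,0)->(2,0) = 1
Tile 1: (1,1)->(0,0) = 2
Tile 5: (1,2)->(1,1) = 1
Tile 6: (2,0)->(1,2) = 3
Tile 8: (2,2)->(2,1) = 1
Sum: 2 + 0 + 3 + 1 + 2 + 1 + 3 + 1 = 13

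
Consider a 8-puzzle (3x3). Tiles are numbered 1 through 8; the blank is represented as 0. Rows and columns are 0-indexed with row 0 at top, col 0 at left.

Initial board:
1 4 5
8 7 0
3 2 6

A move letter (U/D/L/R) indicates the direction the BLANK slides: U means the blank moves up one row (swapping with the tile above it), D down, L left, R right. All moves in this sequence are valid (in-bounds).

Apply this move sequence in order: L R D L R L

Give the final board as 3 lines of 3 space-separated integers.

Answer: 1 4 5
8 7 6
3 0 2

Derivation:
After move 1 (L):
1 4 5
8 0 7
3 2 6

After move 2 (R):
1 4 5
8 7 0
3 2 6

After move 3 (D):
1 4 5
8 7 6
3 2 0

After move 4 (L):
1 4 5
8 7 6
3 0 2

After move 5 (R):
1 4 5
8 7 6
3 2 0

After move 6 (L):
1 4 5
8 7 6
3 0 2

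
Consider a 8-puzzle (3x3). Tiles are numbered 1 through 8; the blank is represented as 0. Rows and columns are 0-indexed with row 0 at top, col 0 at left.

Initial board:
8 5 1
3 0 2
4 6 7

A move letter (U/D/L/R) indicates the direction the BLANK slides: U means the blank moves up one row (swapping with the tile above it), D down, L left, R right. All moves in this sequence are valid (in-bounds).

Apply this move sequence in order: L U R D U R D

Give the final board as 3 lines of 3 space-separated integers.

After move 1 (L):
8 5 1
0 3 2
4 6 7

After move 2 (U):
0 5 1
8 3 2
4 6 7

After move 3 (R):
5 0 1
8 3 2
4 6 7

After move 4 (D):
5 3 1
8 0 2
4 6 7

After move 5 (U):
5 0 1
8 3 2
4 6 7

After move 6 (R):
5 1 0
8 3 2
4 6 7

After move 7 (D):
5 1 2
8 3 0
4 6 7

Answer: 5 1 2
8 3 0
4 6 7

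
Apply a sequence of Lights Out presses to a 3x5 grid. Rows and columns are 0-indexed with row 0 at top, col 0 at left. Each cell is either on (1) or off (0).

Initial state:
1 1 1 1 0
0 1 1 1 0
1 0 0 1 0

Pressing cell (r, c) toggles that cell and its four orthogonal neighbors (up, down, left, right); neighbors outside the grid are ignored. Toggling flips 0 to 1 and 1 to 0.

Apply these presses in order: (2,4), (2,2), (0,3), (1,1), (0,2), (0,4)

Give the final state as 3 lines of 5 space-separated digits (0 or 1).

Answer: 1 1 1 0 0
1 0 0 0 0
1 0 1 1 1

Derivation:
After press 1 at (2,4):
1 1 1 1 0
0 1 1 1 1
1 0 0 0 1

After press 2 at (2,2):
1 1 1 1 0
0 1 0 1 1
1 1 1 1 1

After press 3 at (0,3):
1 1 0 0 1
0 1 0 0 1
1 1 1 1 1

After press 4 at (1,1):
1 0 0 0 1
1 0 1 0 1
1 0 1 1 1

After press 5 at (0,2):
1 1 1 1 1
1 0 0 0 1
1 0 1 1 1

After press 6 at (0,4):
1 1 1 0 0
1 0 0 0 0
1 0 1 1 1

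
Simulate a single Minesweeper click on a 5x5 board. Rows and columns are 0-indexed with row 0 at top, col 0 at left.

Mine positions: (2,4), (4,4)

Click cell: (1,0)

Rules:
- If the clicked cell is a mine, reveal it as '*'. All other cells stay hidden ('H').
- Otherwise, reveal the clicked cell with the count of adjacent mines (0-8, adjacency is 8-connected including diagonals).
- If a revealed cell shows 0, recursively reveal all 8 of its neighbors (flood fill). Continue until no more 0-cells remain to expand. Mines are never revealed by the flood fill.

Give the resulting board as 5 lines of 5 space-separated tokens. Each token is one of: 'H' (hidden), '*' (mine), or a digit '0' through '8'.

0 0 0 0 0
0 0 0 1 1
0 0 0 1 H
0 0 0 2 H
0 0 0 1 H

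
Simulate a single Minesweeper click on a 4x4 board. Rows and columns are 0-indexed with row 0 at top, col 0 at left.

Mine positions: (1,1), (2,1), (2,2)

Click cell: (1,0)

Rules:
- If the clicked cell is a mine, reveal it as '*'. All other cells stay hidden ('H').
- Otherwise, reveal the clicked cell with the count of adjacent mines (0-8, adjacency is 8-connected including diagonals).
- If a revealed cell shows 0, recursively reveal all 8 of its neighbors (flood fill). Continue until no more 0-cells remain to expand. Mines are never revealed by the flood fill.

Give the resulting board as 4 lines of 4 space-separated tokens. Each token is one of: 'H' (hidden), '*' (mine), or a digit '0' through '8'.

H H H H
2 H H H
H H H H
H H H H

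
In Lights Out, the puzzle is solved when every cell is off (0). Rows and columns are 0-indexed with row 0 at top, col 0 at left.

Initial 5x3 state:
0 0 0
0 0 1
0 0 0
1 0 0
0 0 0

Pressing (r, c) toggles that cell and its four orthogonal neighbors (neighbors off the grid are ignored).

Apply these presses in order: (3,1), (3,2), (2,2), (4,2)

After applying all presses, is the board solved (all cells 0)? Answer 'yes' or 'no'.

Answer: yes

Derivation:
After press 1 at (3,1):
0 0 0
0 0 1
0 1 0
0 1 1
0 1 0

After press 2 at (3,2):
0 0 0
0 0 1
0 1 1
0 0 0
0 1 1

After press 3 at (2,2):
0 0 0
0 0 0
0 0 0
0 0 1
0 1 1

After press 4 at (4,2):
0 0 0
0 0 0
0 0 0
0 0 0
0 0 0

Lights still on: 0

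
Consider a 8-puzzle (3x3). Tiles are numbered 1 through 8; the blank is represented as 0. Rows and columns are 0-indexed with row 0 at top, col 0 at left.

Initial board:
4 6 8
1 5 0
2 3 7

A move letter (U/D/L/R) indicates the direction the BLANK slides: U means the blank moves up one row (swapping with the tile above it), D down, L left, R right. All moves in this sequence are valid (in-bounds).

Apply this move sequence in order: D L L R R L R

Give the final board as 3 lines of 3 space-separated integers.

Answer: 4 6 8
1 5 7
2 3 0

Derivation:
After move 1 (D):
4 6 8
1 5 7
2 3 0

After move 2 (L):
4 6 8
1 5 7
2 0 3

After move 3 (L):
4 6 8
1 5 7
0 2 3

After move 4 (R):
4 6 8
1 5 7
2 0 3

After move 5 (R):
4 6 8
1 5 7
2 3 0

After move 6 (L):
4 6 8
1 5 7
2 0 3

After move 7 (R):
4 6 8
1 5 7
2 3 0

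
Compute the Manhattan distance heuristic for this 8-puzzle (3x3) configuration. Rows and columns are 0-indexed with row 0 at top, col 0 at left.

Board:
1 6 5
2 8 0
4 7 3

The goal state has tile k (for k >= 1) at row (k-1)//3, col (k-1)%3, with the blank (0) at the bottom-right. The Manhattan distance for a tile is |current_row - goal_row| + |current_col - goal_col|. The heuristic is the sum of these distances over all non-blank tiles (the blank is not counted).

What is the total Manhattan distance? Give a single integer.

Answer: 11

Derivation:
Tile 1: (0,0)->(0,0) = 0
Tile 6: (0,1)->(1,2) = 2
Tile 5: (0,2)->(1,1) = 2
Tile 2: (1,0)->(0,1) = 2
Tile 8: (1,1)->(2,1) = 1
Tile 4: (2,0)->(1,0) = 1
Tile 7: (2,1)->(2,0) = 1
Tile 3: (2,2)->(0,2) = 2
Sum: 0 + 2 + 2 + 2 + 1 + 1 + 1 + 2 = 11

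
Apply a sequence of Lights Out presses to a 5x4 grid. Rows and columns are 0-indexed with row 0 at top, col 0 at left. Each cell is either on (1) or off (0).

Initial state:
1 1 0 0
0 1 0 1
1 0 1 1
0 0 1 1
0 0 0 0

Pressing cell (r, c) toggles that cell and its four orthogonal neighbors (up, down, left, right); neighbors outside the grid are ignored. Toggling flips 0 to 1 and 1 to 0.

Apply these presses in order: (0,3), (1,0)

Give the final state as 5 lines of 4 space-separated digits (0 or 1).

Answer: 0 1 1 1
1 0 0 0
0 0 1 1
0 0 1 1
0 0 0 0

Derivation:
After press 1 at (0,3):
1 1 1 1
0 1 0 0
1 0 1 1
0 0 1 1
0 0 0 0

After press 2 at (1,0):
0 1 1 1
1 0 0 0
0 0 1 1
0 0 1 1
0 0 0 0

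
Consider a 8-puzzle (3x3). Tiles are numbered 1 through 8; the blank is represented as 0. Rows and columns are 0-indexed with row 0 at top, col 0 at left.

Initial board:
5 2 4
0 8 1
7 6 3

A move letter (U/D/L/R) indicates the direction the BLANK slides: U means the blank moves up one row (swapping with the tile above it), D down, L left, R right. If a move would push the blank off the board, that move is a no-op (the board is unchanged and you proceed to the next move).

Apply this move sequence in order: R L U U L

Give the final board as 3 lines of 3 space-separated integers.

After move 1 (R):
5 2 4
8 0 1
7 6 3

After move 2 (L):
5 2 4
0 8 1
7 6 3

After move 3 (U):
0 2 4
5 8 1
7 6 3

After move 4 (U):
0 2 4
5 8 1
7 6 3

After move 5 (L):
0 2 4
5 8 1
7 6 3

Answer: 0 2 4
5 8 1
7 6 3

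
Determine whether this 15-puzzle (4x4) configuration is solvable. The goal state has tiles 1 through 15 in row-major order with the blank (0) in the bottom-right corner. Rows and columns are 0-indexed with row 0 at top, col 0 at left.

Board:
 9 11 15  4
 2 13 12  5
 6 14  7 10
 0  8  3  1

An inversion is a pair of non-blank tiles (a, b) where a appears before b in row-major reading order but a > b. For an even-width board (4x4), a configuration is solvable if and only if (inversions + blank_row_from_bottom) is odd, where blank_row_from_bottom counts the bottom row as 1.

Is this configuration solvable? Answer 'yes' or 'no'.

Inversions: 65
Blank is in row 3 (0-indexed from top), which is row 1 counting from the bottom (bottom = 1).
65 + 1 = 66, which is even, so the puzzle is not solvable.

Answer: no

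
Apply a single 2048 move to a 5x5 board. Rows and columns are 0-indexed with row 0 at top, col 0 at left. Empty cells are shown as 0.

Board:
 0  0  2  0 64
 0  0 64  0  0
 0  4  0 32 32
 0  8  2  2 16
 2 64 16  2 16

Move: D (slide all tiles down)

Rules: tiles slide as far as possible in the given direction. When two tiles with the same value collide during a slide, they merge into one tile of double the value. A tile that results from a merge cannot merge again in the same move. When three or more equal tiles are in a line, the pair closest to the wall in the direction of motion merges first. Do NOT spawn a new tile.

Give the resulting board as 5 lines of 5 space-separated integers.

Answer:  0  0  0  0  0
 0  0  2  0  0
 0  4 64  0 64
 0  8  2 32 32
 2 64 16  4 32

Derivation:
Slide down:
col 0: [0, 0, 0, 0, 2] -> [0, 0, 0, 0, 2]
col 1: [0, 0, 4, 8, 64] -> [0, 0, 4, 8, 64]
col 2: [2, 64, 0, 2, 16] -> [0, 2, 64, 2, 16]
col 3: [0, 0, 32, 2, 2] -> [0, 0, 0, 32, 4]
col 4: [64, 0, 32, 16, 16] -> [0, 0, 64, 32, 32]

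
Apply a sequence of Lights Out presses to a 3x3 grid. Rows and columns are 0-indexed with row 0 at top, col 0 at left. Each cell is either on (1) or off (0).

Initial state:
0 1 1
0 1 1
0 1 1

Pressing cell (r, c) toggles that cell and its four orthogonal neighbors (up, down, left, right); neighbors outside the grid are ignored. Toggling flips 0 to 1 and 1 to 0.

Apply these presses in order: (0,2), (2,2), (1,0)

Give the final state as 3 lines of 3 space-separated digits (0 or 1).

Answer: 1 0 0
1 0 1
1 0 0

Derivation:
After press 1 at (0,2):
0 0 0
0 1 0
0 1 1

After press 2 at (2,2):
0 0 0
0 1 1
0 0 0

After press 3 at (1,0):
1 0 0
1 0 1
1 0 0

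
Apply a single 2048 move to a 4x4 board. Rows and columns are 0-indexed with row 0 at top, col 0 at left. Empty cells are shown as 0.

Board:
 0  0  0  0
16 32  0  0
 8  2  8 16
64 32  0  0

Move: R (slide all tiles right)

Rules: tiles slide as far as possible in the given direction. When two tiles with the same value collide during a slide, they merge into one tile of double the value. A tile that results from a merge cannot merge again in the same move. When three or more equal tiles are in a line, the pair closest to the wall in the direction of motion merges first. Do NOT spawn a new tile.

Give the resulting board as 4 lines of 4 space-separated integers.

Answer:  0  0  0  0
 0  0 16 32
 8  2  8 16
 0  0 64 32

Derivation:
Slide right:
row 0: [0, 0, 0, 0] -> [0, 0, 0, 0]
row 1: [16, 32, 0, 0] -> [0, 0, 16, 32]
row 2: [8, 2, 8, 16] -> [8, 2, 8, 16]
row 3: [64, 32, 0, 0] -> [0, 0, 64, 32]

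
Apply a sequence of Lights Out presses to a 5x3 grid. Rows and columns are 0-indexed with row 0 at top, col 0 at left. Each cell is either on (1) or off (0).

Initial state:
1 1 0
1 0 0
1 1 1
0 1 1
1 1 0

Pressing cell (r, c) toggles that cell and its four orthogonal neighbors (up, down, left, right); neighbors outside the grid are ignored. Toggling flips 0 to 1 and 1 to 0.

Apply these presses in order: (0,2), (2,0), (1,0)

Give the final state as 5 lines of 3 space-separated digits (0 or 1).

Answer: 0 0 1
1 1 1
1 0 1
1 1 1
1 1 0

Derivation:
After press 1 at (0,2):
1 0 1
1 0 1
1 1 1
0 1 1
1 1 0

After press 2 at (2,0):
1 0 1
0 0 1
0 0 1
1 1 1
1 1 0

After press 3 at (1,0):
0 0 1
1 1 1
1 0 1
1 1 1
1 1 0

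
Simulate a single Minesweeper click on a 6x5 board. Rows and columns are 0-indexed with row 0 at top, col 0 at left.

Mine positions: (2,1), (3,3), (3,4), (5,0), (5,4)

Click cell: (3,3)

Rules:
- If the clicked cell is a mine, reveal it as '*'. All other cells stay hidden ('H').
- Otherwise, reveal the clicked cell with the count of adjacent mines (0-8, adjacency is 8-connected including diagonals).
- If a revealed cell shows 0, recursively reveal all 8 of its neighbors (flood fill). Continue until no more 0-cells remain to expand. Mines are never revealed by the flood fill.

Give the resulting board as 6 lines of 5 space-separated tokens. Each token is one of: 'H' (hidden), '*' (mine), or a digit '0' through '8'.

H H H H H
H H H H H
H H H H H
H H H * H
H H H H H
H H H H H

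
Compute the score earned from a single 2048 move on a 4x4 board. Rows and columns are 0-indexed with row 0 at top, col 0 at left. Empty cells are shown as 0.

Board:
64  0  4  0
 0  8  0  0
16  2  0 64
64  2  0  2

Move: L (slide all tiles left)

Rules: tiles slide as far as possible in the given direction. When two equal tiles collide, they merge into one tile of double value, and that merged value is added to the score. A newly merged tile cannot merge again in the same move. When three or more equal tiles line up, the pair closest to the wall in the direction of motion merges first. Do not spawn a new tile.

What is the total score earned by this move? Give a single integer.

Slide left:
row 0: [64, 0, 4, 0] -> [64, 4, 0, 0]  score +0 (running 0)
row 1: [0, 8, 0, 0] -> [8, 0, 0, 0]  score +0 (running 0)
row 2: [16, 2, 0, 64] -> [16, 2, 64, 0]  score +0 (running 0)
row 3: [64, 2, 0, 2] -> [64, 4, 0, 0]  score +4 (running 4)
Board after move:
64  4  0  0
 8  0  0  0
16  2 64  0
64  4  0  0

Answer: 4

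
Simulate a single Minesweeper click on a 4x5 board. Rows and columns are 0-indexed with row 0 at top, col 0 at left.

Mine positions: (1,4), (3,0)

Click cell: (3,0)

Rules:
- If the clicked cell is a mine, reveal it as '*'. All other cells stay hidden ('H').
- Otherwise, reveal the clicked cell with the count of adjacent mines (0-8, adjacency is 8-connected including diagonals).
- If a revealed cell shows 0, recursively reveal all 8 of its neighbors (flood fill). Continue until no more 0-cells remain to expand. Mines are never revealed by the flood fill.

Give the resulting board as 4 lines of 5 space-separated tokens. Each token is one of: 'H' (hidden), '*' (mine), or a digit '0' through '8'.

H H H H H
H H H H H
H H H H H
* H H H H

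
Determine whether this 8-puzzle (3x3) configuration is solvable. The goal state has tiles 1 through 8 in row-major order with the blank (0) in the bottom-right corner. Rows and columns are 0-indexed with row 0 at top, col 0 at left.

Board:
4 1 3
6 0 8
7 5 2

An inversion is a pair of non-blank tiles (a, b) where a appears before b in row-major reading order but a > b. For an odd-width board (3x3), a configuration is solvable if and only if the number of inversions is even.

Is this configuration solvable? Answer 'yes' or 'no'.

Inversions (pairs i<j in row-major order where tile[i] > tile[j] > 0): 12
12 is even, so the puzzle is solvable.

Answer: yes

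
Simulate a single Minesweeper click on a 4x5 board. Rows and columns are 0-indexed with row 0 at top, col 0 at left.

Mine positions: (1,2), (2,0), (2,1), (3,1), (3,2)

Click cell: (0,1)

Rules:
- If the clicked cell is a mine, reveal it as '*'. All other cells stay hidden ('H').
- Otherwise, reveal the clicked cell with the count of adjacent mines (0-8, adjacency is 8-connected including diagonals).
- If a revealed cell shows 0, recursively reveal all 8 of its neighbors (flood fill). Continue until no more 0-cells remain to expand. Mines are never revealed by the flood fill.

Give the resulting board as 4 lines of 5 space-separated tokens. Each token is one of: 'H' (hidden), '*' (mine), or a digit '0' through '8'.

H 1 H H H
H H H H H
H H H H H
H H H H H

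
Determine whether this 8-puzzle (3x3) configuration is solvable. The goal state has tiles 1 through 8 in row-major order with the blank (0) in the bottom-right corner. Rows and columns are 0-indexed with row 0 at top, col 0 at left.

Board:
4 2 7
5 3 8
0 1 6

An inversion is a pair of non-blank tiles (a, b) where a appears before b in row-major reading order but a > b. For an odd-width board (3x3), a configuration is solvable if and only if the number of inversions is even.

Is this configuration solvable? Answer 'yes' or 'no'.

Inversions (pairs i<j in row-major order where tile[i] > tile[j] > 0): 13
13 is odd, so the puzzle is not solvable.

Answer: no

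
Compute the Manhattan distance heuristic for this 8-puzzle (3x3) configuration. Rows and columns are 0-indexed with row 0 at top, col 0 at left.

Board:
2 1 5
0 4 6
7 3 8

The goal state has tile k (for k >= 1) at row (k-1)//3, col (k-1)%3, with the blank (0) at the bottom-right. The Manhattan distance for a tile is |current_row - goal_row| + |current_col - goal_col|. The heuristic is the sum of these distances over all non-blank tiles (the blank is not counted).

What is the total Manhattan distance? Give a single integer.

Tile 2: (0,0)->(0,1) = 1
Tile 1: (0,1)->(0,0) = 1
Tile 5: (0,2)->(1,1) = 2
Tile 4: (1,1)->(1,0) = 1
Tile 6: (1,2)->(1,2) = 0
Tile 7: (2,0)->(2,0) = 0
Tile 3: (2,1)->(0,2) = 3
Tile 8: (2,2)->(2,1) = 1
Sum: 1 + 1 + 2 + 1 + 0 + 0 + 3 + 1 = 9

Answer: 9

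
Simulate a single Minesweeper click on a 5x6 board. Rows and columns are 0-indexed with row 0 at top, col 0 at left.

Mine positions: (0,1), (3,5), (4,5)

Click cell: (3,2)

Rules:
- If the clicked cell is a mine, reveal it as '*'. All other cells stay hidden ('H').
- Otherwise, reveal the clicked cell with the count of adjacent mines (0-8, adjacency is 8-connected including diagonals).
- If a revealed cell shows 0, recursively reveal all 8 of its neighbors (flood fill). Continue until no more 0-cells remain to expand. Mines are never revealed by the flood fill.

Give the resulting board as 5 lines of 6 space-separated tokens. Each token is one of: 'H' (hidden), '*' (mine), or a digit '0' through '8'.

H H 1 0 0 0
1 1 1 0 0 0
0 0 0 0 1 1
0 0 0 0 2 H
0 0 0 0 2 H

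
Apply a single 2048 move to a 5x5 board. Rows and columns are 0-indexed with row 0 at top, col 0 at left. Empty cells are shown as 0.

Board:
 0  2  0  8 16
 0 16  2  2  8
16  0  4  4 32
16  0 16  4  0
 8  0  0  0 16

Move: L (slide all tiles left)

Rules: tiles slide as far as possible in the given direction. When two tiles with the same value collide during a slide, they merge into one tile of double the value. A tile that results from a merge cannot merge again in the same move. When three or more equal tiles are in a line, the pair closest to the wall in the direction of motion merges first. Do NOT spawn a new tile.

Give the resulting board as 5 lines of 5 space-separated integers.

Slide left:
row 0: [0, 2, 0, 8, 16] -> [2, 8, 16, 0, 0]
row 1: [0, 16, 2, 2, 8] -> [16, 4, 8, 0, 0]
row 2: [16, 0, 4, 4, 32] -> [16, 8, 32, 0, 0]
row 3: [16, 0, 16, 4, 0] -> [32, 4, 0, 0, 0]
row 4: [8, 0, 0, 0, 16] -> [8, 16, 0, 0, 0]

Answer:  2  8 16  0  0
16  4  8  0  0
16  8 32  0  0
32  4  0  0  0
 8 16  0  0  0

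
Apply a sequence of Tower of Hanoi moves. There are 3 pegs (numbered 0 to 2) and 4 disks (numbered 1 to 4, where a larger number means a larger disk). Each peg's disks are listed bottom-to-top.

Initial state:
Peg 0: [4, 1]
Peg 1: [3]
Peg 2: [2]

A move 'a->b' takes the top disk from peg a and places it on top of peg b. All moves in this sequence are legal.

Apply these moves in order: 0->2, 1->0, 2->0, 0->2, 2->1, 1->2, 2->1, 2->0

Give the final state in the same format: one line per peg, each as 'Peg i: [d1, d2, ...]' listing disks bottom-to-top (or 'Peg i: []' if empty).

After move 1 (0->2):
Peg 0: [4]
Peg 1: [3]
Peg 2: [2, 1]

After move 2 (1->0):
Peg 0: [4, 3]
Peg 1: []
Peg 2: [2, 1]

After move 3 (2->0):
Peg 0: [4, 3, 1]
Peg 1: []
Peg 2: [2]

After move 4 (0->2):
Peg 0: [4, 3]
Peg 1: []
Peg 2: [2, 1]

After move 5 (2->1):
Peg 0: [4, 3]
Peg 1: [1]
Peg 2: [2]

After move 6 (1->2):
Peg 0: [4, 3]
Peg 1: []
Peg 2: [2, 1]

After move 7 (2->1):
Peg 0: [4, 3]
Peg 1: [1]
Peg 2: [2]

After move 8 (2->0):
Peg 0: [4, 3, 2]
Peg 1: [1]
Peg 2: []

Answer: Peg 0: [4, 3, 2]
Peg 1: [1]
Peg 2: []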